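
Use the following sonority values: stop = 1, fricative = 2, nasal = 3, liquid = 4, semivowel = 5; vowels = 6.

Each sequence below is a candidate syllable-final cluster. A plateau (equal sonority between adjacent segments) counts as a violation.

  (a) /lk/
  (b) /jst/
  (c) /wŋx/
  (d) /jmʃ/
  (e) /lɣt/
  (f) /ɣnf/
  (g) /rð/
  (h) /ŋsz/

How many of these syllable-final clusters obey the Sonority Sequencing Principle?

(a) /lk/: profile 4-1 — obeys.
(b) /jst/: profile 5-2-1 — obeys.
(c) /wŋx/: profile 5-3-2 — obeys.
(d) /jmʃ/: profile 5-3-2 — obeys.
(e) /lɣt/: profile 4-2-1 — obeys.
(f) /ɣnf/: profile 2-3-2 — violates.
(g) /rð/: profile 4-2 — obeys.
(h) /ŋsz/: profile 3-2-2 — violates.

6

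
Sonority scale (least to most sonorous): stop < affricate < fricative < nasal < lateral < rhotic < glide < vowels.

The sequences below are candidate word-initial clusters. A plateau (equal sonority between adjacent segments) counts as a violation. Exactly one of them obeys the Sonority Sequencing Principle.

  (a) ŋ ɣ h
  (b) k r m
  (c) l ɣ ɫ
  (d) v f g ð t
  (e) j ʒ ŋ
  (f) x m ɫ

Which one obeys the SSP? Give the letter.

f

(a) 4-3-3 → violates
(b) 1-6-4 → violates
(c) 5-3-5 → violates
(d) 3-3-1-3-1 → violates
(e) 7-3-4 → violates
(f) 3-4-5 → obeys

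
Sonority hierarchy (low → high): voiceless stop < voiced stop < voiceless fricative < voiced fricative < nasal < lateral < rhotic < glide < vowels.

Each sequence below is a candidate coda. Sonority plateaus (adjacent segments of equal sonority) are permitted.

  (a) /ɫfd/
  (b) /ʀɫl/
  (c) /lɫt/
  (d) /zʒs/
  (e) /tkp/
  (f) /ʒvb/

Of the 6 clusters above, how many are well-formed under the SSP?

(a) /ɫfd/: profile 6-3-2 — obeys.
(b) /ʀɫl/: profile 7-6-6 — obeys.
(c) /lɫt/: profile 6-6-1 — obeys.
(d) /zʒs/: profile 4-4-3 — obeys.
(e) /tkp/: profile 1-1-1 — obeys.
(f) /ʒvb/: profile 4-4-2 — obeys.

6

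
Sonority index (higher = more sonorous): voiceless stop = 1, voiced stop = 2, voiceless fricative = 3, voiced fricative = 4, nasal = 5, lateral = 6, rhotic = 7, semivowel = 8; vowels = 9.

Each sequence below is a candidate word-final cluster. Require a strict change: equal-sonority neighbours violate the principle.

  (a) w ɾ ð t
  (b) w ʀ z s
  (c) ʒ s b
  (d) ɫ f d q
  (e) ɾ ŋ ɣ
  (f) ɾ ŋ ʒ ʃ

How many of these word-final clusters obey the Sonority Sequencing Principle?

(a) w ɾ ð t: profile 8-7-4-1 — obeys.
(b) w ʀ z s: profile 8-7-4-3 — obeys.
(c) ʒ s b: profile 4-3-2 — obeys.
(d) ɫ f d q: profile 6-3-2-1 — obeys.
(e) ɾ ŋ ɣ: profile 7-5-4 — obeys.
(f) ɾ ŋ ʒ ʃ: profile 7-5-4-3 — obeys.

6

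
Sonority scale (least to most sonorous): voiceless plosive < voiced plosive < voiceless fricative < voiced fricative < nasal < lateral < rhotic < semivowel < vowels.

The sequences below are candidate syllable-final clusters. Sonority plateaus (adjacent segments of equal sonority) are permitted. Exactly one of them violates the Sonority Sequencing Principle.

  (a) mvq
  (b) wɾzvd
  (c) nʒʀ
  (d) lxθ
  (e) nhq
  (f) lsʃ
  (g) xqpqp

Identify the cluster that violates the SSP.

c

(a) mvq: profile 5-4-1 — obeys.
(b) wɾzvd: profile 8-7-4-4-2 — obeys.
(c) nʒʀ: profile 5-4-7 — violates.
(d) lxθ: profile 6-3-3 — obeys.
(e) nhq: profile 5-3-1 — obeys.
(f) lsʃ: profile 6-3-3 — obeys.
(g) xqpqp: profile 3-1-1-1-1 — obeys.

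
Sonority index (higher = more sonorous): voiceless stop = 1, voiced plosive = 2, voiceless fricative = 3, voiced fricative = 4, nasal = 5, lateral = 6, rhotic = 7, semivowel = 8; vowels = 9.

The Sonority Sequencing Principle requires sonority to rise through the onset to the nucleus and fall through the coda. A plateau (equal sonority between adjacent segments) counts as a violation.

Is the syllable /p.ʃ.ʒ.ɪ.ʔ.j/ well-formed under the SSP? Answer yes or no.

Onset: /p/ is a voiceless stop (sonority 1), /ʃ/ is a voiceless fricative (sonority 3), /ʒ/ is a voiced fricative (sonority 4); then the nucleus /ɪ/ (sonority 9).
Onset profile 1-3-4-9 — rises to the nucleus.
Coda: /ʔ/ is a voiceless stop (sonority 1), /j/ is a semivowel (sonority 8).
Coda profile 9-1-8 — does not strictly fall throughout.

no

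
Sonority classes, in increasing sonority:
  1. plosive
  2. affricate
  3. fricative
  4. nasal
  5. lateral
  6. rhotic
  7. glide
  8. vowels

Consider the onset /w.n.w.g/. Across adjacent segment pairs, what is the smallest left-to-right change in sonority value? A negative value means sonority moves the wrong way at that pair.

/w/: glide = 7.
/n/: nasal = 4.
/w/: glide = 7.
/g/: plosive = 1.
/w/→/n/: change -3.
/n/→/w/: change +3.
/w/→/g/: change -6.
Minimum = -6.

-6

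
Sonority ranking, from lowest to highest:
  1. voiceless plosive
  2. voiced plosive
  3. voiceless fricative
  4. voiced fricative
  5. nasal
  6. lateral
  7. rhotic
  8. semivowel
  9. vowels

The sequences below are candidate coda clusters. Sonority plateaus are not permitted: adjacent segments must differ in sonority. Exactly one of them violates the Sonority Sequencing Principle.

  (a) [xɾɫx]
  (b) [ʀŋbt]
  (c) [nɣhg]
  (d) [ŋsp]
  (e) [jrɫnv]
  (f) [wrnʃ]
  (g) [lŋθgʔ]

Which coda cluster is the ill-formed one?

(a) 3-7-6-3 → violates
(b) 7-5-2-1 → obeys
(c) 5-4-3-2 → obeys
(d) 5-3-1 → obeys
(e) 8-7-6-5-4 → obeys
(f) 8-7-5-3 → obeys
(g) 6-5-3-2-1 → obeys

a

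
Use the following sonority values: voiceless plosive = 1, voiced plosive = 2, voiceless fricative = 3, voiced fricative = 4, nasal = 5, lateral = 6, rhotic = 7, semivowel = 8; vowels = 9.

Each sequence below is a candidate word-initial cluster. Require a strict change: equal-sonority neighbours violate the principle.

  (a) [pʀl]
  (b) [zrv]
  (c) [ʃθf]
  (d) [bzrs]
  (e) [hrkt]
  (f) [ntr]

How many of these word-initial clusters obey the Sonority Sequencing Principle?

0

(a) 1-7-6 → violates
(b) 4-7-4 → violates
(c) 3-3-3 → violates
(d) 2-4-7-3 → violates
(e) 3-7-1-1 → violates
(f) 5-1-7 → violates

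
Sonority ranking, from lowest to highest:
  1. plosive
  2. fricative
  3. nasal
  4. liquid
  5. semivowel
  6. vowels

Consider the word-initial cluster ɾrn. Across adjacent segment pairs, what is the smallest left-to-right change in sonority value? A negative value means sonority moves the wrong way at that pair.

-1

/ɾ/: liquid = 4.
/r/: liquid = 4.
/n/: nasal = 3.
/ɾ/→/r/: change +0.
/r/→/n/: change -1.
Minimum = -1.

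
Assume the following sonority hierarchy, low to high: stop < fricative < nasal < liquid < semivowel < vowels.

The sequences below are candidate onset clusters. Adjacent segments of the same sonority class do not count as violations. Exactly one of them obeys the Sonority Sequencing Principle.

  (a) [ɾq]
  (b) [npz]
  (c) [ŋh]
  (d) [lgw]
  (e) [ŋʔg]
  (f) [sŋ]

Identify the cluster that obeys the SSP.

f

(a) sonority 4-1: ill-formed.
(b) sonority 3-1-2: ill-formed.
(c) sonority 3-2: ill-formed.
(d) sonority 4-1-5: ill-formed.
(e) sonority 3-1-1: ill-formed.
(f) sonority 2-3: well-formed.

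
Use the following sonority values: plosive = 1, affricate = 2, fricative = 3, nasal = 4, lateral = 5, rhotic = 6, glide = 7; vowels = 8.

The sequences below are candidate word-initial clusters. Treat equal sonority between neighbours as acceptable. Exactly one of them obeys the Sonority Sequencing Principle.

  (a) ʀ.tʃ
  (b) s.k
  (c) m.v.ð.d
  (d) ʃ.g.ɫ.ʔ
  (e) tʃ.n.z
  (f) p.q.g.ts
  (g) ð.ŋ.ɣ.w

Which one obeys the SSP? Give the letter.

(a) ʀ.tʃ: profile 6-2 — violates.
(b) s.k: profile 3-1 — violates.
(c) m.v.ð.d: profile 4-3-3-1 — violates.
(d) ʃ.g.ɫ.ʔ: profile 3-1-5-1 — violates.
(e) tʃ.n.z: profile 2-4-3 — violates.
(f) p.q.g.ts: profile 1-1-1-2 — obeys.
(g) ð.ŋ.ɣ.w: profile 3-4-3-7 — violates.

f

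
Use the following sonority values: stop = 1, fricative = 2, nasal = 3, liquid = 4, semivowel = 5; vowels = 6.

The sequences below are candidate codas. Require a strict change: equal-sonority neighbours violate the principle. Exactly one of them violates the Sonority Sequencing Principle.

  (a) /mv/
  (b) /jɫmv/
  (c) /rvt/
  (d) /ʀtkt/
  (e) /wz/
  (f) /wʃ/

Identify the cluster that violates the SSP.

(a) 3-2 → obeys
(b) 5-4-3-2 → obeys
(c) 4-2-1 → obeys
(d) 4-1-1-1 → violates
(e) 5-2 → obeys
(f) 5-2 → obeys

d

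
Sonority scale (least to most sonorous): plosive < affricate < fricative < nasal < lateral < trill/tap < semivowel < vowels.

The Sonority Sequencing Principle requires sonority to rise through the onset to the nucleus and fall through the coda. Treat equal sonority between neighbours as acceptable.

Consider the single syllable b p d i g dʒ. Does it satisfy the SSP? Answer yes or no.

no

Onset: /b/ is a plosive (sonority 1), /p/ is a plosive (sonority 1), /d/ is a plosive (sonority 1); then the nucleus /i/ (sonority 8).
Onset profile 1-1-1-8 — rises to the nucleus.
Coda: /g/ is a plosive (sonority 1), /dʒ/ is an affricate (sonority 2).
Coda profile 8-1-2 — does not fall throughout.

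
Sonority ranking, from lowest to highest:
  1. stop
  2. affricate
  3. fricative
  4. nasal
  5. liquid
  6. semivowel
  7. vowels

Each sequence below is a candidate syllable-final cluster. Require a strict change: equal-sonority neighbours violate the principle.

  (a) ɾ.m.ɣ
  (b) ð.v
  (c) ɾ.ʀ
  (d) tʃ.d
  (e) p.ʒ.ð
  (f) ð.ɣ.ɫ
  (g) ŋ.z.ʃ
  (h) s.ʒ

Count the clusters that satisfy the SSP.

2

(a) sonority 5-4-3: well-formed.
(b) sonority 3-3: ill-formed.
(c) sonority 5-5: ill-formed.
(d) sonority 2-1: well-formed.
(e) sonority 1-3-3: ill-formed.
(f) sonority 3-3-5: ill-formed.
(g) sonority 4-3-3: ill-formed.
(h) sonority 3-3: ill-formed.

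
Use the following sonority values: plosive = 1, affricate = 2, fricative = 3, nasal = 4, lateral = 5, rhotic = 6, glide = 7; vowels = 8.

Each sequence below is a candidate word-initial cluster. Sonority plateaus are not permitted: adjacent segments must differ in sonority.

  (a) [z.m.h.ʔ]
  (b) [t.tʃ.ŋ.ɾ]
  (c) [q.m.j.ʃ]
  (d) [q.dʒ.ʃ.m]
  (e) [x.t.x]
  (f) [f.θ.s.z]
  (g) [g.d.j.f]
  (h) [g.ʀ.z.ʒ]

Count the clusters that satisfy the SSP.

(a) 3-4-3-1 → violates
(b) 1-2-4-6 → obeys
(c) 1-4-7-3 → violates
(d) 1-2-3-4 → obeys
(e) 3-1-3 → violates
(f) 3-3-3-3 → violates
(g) 1-1-7-3 → violates
(h) 1-6-3-3 → violates

2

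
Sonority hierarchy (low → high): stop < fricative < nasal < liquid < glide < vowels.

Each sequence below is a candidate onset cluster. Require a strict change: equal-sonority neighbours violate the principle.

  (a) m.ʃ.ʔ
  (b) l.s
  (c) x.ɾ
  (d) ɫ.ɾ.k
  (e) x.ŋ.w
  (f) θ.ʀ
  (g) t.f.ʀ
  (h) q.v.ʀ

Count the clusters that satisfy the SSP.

(a) 3-2-1 → violates
(b) 4-2 → violates
(c) 2-4 → obeys
(d) 4-4-1 → violates
(e) 2-3-5 → obeys
(f) 2-4 → obeys
(g) 1-2-4 → obeys
(h) 1-2-4 → obeys

5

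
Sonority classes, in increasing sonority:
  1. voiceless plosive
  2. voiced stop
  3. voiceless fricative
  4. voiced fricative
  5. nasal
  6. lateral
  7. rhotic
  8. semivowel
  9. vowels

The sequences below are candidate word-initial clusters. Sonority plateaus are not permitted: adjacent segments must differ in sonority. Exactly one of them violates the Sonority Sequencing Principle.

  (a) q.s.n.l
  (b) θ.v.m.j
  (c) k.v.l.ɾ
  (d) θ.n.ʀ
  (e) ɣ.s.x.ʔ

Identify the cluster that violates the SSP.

e

(a) 1-3-5-6 → obeys
(b) 3-4-5-8 → obeys
(c) 1-4-6-7 → obeys
(d) 3-5-7 → obeys
(e) 4-3-3-1 → violates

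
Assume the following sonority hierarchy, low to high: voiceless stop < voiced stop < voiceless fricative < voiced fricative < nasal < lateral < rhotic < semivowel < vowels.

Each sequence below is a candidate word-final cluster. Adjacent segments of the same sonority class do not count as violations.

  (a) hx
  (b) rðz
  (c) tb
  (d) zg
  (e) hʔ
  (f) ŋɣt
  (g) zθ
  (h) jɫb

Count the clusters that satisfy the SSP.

(a) sonority 3-3: well-formed.
(b) sonority 7-4-4: well-formed.
(c) sonority 1-2: ill-formed.
(d) sonority 4-2: well-formed.
(e) sonority 3-1: well-formed.
(f) sonority 5-4-1: well-formed.
(g) sonority 4-3: well-formed.
(h) sonority 8-6-2: well-formed.

7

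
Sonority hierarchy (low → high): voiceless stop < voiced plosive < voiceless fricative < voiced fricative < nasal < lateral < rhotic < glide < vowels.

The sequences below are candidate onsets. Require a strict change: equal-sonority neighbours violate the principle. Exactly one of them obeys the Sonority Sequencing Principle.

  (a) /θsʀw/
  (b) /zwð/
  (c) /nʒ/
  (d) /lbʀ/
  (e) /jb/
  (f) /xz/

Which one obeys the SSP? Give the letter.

(a) 3-3-7-8 → violates
(b) 4-8-4 → violates
(c) 5-4 → violates
(d) 6-2-7 → violates
(e) 8-2 → violates
(f) 3-4 → obeys

f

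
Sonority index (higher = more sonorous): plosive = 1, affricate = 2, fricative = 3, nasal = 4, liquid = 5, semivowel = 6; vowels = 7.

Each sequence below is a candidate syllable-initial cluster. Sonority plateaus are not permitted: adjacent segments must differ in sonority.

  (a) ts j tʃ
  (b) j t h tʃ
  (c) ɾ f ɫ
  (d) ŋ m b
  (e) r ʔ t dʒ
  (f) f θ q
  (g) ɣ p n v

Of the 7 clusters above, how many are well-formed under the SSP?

0

(a) 2-6-2 → violates
(b) 6-1-3-2 → violates
(c) 5-3-5 → violates
(d) 4-4-1 → violates
(e) 5-1-1-2 → violates
(f) 3-3-1 → violates
(g) 3-1-4-3 → violates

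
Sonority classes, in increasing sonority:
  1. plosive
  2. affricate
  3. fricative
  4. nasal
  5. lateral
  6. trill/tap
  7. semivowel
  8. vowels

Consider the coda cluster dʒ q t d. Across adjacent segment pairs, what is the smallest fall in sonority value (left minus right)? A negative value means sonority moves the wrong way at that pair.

/dʒ/ — affricate, sonority 2.
/q/ — plosive, sonority 1.
/t/ — plosive, sonority 1.
/d/ — plosive, sonority 1.
/dʒ/→/q/: change +1.
/q/→/t/: change +0.
/t/→/d/: change +0.
Minimum = 0.

0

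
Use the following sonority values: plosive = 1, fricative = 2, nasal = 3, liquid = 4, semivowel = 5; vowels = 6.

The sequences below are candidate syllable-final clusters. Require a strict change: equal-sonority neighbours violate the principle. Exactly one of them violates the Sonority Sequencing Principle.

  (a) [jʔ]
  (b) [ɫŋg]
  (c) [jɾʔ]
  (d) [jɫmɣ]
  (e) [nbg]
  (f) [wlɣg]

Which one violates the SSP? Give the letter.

(a) 5-1 → obeys
(b) 4-3-1 → obeys
(c) 5-4-1 → obeys
(d) 5-4-3-2 → obeys
(e) 3-1-1 → violates
(f) 5-4-2-1 → obeys

e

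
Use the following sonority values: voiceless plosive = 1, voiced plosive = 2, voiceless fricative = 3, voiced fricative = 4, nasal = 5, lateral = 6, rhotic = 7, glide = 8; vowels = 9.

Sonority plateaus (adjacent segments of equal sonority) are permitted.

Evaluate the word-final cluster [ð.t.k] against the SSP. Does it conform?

yes

/ð/ is a voiced fricative (sonority 4).
/t/ is a voiceless plosive (sonority 1).
/k/ is a voiceless plosive (sonority 1).
The profile 4-1-1 is non-increasing (plateaus allowed), so the word-final cluster satisfies the SSP.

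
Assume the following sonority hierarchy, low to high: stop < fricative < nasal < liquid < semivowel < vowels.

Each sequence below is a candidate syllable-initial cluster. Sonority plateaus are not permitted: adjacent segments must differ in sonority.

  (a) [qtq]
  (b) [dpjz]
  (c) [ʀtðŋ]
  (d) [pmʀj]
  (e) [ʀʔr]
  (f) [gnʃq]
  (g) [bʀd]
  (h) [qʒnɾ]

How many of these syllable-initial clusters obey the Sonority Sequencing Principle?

(a) sonority 1-1-1: ill-formed.
(b) sonority 1-1-5-2: ill-formed.
(c) sonority 4-1-2-3: ill-formed.
(d) sonority 1-3-4-5: well-formed.
(e) sonority 4-1-4: ill-formed.
(f) sonority 1-3-2-1: ill-formed.
(g) sonority 1-4-1: ill-formed.
(h) sonority 1-2-3-4: well-formed.

2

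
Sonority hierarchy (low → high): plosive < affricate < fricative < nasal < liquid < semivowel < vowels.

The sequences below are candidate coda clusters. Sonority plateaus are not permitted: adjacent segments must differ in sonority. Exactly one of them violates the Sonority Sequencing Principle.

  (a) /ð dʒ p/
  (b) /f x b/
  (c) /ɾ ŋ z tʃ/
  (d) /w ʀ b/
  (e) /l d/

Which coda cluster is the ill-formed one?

b

(a) sonority 3-2-1: well-formed.
(b) sonority 3-3-1: ill-formed.
(c) sonority 5-4-3-2: well-formed.
(d) sonority 6-5-1: well-formed.
(e) sonority 5-1: well-formed.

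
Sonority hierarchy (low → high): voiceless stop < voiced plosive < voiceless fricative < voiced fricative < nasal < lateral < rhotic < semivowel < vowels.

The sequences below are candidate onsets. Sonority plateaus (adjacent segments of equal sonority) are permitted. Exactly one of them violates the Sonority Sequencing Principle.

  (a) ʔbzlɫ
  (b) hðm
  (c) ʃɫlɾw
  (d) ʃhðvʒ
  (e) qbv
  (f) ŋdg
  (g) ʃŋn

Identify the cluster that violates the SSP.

(a) 1-2-4-6-6 → obeys
(b) 3-4-5 → obeys
(c) 3-6-6-7-8 → obeys
(d) 3-3-4-4-4 → obeys
(e) 1-2-4 → obeys
(f) 5-2-2 → violates
(g) 3-5-5 → obeys

f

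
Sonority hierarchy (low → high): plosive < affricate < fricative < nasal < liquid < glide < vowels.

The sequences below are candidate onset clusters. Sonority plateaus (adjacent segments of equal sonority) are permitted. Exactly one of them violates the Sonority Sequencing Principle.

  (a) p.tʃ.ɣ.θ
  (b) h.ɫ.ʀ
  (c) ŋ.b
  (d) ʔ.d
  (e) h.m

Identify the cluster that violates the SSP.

(a) 1-2-3-3 → obeys
(b) 3-5-5 → obeys
(c) 4-1 → violates
(d) 1-1 → obeys
(e) 3-4 → obeys

c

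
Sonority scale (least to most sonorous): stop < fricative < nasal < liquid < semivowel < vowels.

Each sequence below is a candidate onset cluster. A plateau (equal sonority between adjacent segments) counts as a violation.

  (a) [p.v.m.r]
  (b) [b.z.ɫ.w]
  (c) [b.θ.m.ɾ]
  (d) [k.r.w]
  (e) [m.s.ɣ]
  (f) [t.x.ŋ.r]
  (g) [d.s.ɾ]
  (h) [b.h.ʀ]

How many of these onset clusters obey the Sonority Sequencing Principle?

7

(a) 1-2-3-4 → obeys
(b) 1-2-4-5 → obeys
(c) 1-2-3-4 → obeys
(d) 1-4-5 → obeys
(e) 3-2-2 → violates
(f) 1-2-3-4 → obeys
(g) 1-2-4 → obeys
(h) 1-2-4 → obeys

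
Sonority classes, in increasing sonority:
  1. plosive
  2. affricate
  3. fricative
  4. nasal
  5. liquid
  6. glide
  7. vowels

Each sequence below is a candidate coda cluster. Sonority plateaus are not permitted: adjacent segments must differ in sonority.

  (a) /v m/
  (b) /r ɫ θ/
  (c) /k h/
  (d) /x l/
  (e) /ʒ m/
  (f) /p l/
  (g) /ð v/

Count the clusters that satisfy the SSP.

(a) sonority 3-4: ill-formed.
(b) sonority 5-5-3: ill-formed.
(c) sonority 1-3: ill-formed.
(d) sonority 3-5: ill-formed.
(e) sonority 3-4: ill-formed.
(f) sonority 1-5: ill-formed.
(g) sonority 3-3: ill-formed.

0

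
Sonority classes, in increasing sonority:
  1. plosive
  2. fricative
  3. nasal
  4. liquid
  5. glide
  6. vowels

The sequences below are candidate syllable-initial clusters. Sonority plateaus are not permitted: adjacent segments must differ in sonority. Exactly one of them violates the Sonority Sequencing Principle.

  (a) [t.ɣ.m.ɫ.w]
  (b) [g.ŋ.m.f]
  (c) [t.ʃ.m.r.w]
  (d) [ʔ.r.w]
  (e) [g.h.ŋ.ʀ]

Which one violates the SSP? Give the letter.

(a) [t.ɣ.m.ɫ.w]: profile 1-2-3-4-5 — obeys.
(b) [g.ŋ.m.f]: profile 1-3-3-2 — violates.
(c) [t.ʃ.m.r.w]: profile 1-2-3-4-5 — obeys.
(d) [ʔ.r.w]: profile 1-4-5 — obeys.
(e) [g.h.ŋ.ʀ]: profile 1-2-3-4 — obeys.

b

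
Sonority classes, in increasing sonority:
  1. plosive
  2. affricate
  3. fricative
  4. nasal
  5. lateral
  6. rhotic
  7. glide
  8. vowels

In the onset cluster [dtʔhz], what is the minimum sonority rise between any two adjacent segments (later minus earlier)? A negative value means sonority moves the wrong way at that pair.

0

/d/ is a plosive (sonority 1).
/t/ is a plosive (sonority 1).
/ʔ/ is a plosive (sonority 1).
/h/ is a fricative (sonority 3).
/z/ is a fricative (sonority 3).
/d/→/t/: change +0.
/t/→/ʔ/: change +0.
/ʔ/→/h/: change +2.
/h/→/z/: change +0.
Minimum = 0.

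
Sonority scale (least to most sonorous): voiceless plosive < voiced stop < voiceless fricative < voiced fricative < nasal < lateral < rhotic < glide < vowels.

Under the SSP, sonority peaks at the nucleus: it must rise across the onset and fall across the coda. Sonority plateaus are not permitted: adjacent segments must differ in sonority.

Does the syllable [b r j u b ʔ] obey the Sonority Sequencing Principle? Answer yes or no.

yes

Onset: /b/ is a voiced stop (sonority 2), /r/ is a rhotic (sonority 7), /j/ is a glide (sonority 8); then the nucleus /u/ (sonority 9).
Onset profile 2-7-8-9 — rises to the nucleus.
Coda: /b/ is a voiced stop (sonority 2), /ʔ/ is a voiceless plosive (sonority 1).
Coda profile 9-2-1 — falls from the nucleus.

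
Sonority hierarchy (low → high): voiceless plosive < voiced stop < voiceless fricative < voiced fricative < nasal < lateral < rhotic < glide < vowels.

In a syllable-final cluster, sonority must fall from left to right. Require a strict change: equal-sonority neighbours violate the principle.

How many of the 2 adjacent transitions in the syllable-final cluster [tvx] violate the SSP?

/t/: voiceless plosive = 1.
/v/: voiced fricative = 4.
/x/: voiceless fricative = 3.
/t/→/v/: 1→4 (does not fall) — violation.
/v/→/x/: 4→3 (falls) — ok.

1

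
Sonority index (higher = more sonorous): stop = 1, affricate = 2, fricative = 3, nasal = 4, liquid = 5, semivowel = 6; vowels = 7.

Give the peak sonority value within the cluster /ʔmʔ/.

/ʔ/ is a stop (sonority 1).
/m/ is a nasal (sonority 4).
/ʔ/ is a stop (sonority 1).
The maximum is 4.

4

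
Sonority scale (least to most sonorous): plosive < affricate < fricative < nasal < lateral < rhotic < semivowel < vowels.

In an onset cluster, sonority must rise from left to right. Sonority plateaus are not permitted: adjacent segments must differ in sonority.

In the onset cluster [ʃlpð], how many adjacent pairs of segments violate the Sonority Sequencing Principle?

/ʃ/ is a fricative (sonority 3).
/l/ is a lateral (sonority 5).
/p/ is a plosive (sonority 1).
/ð/ is a fricative (sonority 3).
/ʃ/→/l/: 3→5 (rises) — ok.
/l/→/p/: 5→1 (does not rise) — violation.
/p/→/ð/: 1→3 (rises) — ok.

1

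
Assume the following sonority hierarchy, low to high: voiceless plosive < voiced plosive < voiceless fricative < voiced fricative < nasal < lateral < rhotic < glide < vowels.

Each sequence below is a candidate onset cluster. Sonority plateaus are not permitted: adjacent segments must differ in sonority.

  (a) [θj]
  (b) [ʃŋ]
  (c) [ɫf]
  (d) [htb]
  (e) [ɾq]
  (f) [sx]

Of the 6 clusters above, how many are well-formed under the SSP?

(a) sonority 3-8: well-formed.
(b) sonority 3-5: well-formed.
(c) sonority 6-3: ill-formed.
(d) sonority 3-1-2: ill-formed.
(e) sonority 7-1: ill-formed.
(f) sonority 3-3: ill-formed.

2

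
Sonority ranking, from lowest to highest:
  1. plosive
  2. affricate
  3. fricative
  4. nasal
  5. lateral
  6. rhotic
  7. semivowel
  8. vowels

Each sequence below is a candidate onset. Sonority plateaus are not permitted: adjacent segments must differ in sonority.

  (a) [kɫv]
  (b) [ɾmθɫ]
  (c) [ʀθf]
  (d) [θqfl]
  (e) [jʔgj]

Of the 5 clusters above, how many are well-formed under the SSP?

(a) [kɫv]: profile 1-5-3 — violates.
(b) [ɾmθɫ]: profile 6-4-3-5 — violates.
(c) [ʀθf]: profile 6-3-3 — violates.
(d) [θqfl]: profile 3-1-3-5 — violates.
(e) [jʔgj]: profile 7-1-1-7 — violates.

0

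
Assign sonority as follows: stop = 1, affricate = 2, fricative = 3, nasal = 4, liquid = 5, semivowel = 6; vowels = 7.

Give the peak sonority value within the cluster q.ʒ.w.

6

/q/ is a stop (sonority 1).
/ʒ/ is a fricative (sonority 3).
/w/ is a semivowel (sonority 6).
The maximum is 6.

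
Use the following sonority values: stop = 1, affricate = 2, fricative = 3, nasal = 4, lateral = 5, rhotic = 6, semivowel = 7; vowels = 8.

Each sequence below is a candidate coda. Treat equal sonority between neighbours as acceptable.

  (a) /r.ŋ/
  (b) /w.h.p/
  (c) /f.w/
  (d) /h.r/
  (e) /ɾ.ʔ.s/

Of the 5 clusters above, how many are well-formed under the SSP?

2

(a) /r.ŋ/: profile 6-4 — obeys.
(b) /w.h.p/: profile 7-3-1 — obeys.
(c) /f.w/: profile 3-7 — violates.
(d) /h.r/: profile 3-6 — violates.
(e) /ɾ.ʔ.s/: profile 6-1-3 — violates.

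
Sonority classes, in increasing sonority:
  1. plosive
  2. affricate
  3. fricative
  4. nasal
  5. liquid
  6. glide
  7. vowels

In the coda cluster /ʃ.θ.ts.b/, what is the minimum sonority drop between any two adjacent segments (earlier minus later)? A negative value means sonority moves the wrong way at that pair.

/ʃ/ — fricative, sonority 3.
/θ/ — fricative, sonority 3.
/ts/ — affricate, sonority 2.
/b/ — plosive, sonority 1.
/ʃ/→/θ/: change +0.
/θ/→/ts/: change +1.
/ts/→/b/: change +1.
Minimum = 0.

0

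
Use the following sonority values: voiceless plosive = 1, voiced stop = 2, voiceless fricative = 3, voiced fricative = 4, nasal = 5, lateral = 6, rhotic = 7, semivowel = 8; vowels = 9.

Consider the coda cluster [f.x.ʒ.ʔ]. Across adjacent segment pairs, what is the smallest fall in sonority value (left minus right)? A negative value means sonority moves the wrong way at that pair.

-1

/f/ is a voiceless fricative (sonority 3).
/x/ is a voiceless fricative (sonority 3).
/ʒ/ is a voiced fricative (sonority 4).
/ʔ/ is a voiceless plosive (sonority 1).
/f/→/x/: change +0.
/x/→/ʒ/: change -1.
/ʒ/→/ʔ/: change +3.
Minimum = -1.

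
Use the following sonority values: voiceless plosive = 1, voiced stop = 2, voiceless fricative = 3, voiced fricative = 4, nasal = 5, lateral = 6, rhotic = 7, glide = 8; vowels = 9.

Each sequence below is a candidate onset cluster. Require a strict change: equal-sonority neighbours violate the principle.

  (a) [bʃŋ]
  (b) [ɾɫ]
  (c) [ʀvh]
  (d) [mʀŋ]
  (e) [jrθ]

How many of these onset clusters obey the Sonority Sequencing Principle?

1

(a) sonority 2-3-5: well-formed.
(b) sonority 7-6: ill-formed.
(c) sonority 7-4-3: ill-formed.
(d) sonority 5-7-5: ill-formed.
(e) sonority 8-7-3: ill-formed.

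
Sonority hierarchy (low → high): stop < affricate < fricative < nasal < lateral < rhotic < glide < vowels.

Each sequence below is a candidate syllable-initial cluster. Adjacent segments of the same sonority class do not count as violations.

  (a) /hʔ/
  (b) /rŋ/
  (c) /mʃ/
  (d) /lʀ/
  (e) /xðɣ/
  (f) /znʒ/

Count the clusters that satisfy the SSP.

(a) sonority 3-1: ill-formed.
(b) sonority 6-4: ill-formed.
(c) sonority 4-3: ill-formed.
(d) sonority 5-6: well-formed.
(e) sonority 3-3-3: well-formed.
(f) sonority 3-4-3: ill-formed.

2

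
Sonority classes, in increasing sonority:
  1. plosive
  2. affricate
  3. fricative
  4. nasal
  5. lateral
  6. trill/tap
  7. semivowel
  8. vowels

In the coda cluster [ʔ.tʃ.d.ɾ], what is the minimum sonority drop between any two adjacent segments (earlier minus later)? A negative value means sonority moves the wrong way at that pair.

-5

/ʔ/ is a plosive (sonority 1).
/tʃ/ is an affricate (sonority 2).
/d/ is a plosive (sonority 1).
/ɾ/ is a trill/tap (sonority 6).
/ʔ/→/tʃ/: change -1.
/tʃ/→/d/: change +1.
/d/→/ɾ/: change -5.
Minimum = -5.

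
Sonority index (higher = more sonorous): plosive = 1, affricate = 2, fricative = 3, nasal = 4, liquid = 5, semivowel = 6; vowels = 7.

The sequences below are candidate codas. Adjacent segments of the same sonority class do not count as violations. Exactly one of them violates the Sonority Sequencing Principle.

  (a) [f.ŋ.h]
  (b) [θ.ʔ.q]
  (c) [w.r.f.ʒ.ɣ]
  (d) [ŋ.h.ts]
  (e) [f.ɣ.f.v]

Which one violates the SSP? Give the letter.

a

(a) [f.ŋ.h]: profile 3-4-3 — violates.
(b) [θ.ʔ.q]: profile 3-1-1 — obeys.
(c) [w.r.f.ʒ.ɣ]: profile 6-5-3-3-3 — obeys.
(d) [ŋ.h.ts]: profile 4-3-2 — obeys.
(e) [f.ɣ.f.v]: profile 3-3-3-3 — obeys.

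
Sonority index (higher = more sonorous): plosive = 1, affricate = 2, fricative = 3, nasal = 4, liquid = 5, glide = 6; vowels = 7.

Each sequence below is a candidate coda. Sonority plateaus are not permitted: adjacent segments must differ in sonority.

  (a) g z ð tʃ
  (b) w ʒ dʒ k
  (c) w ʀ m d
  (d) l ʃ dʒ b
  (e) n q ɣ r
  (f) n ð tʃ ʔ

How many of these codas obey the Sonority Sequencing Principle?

(a) 1-3-3-2 → violates
(b) 6-3-2-1 → obeys
(c) 6-5-4-1 → obeys
(d) 5-3-2-1 → obeys
(e) 4-1-3-5 → violates
(f) 4-3-2-1 → obeys

4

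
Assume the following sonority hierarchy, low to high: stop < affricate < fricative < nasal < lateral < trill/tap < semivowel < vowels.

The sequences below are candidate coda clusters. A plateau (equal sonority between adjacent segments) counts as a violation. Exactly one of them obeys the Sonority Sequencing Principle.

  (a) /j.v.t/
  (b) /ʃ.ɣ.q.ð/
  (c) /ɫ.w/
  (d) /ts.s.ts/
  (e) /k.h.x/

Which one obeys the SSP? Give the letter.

a

(a) /j.v.t/: profile 7-3-1 — obeys.
(b) /ʃ.ɣ.q.ð/: profile 3-3-1-3 — violates.
(c) /ɫ.w/: profile 5-7 — violates.
(d) /ts.s.ts/: profile 2-3-2 — violates.
(e) /k.h.x/: profile 1-3-3 — violates.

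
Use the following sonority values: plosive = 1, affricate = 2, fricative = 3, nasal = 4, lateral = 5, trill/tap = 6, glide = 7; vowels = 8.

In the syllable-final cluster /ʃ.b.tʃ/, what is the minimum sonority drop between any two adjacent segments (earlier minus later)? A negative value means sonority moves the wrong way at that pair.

-1

/ʃ/: fricative = 3.
/b/: plosive = 1.
/tʃ/: affricate = 2.
/ʃ/→/b/: change +2.
/b/→/tʃ/: change -1.
Minimum = -1.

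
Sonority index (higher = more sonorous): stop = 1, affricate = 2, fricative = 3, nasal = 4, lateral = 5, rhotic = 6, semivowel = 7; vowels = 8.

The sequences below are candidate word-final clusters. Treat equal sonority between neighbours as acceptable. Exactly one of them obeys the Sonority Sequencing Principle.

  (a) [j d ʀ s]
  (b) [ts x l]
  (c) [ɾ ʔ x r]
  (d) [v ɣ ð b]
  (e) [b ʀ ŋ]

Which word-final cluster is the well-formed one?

d

(a) [j d ʀ s]: profile 7-1-6-3 — violates.
(b) [ts x l]: profile 2-3-5 — violates.
(c) [ɾ ʔ x r]: profile 6-1-3-6 — violates.
(d) [v ɣ ð b]: profile 3-3-3-1 — obeys.
(e) [b ʀ ŋ]: profile 1-6-4 — violates.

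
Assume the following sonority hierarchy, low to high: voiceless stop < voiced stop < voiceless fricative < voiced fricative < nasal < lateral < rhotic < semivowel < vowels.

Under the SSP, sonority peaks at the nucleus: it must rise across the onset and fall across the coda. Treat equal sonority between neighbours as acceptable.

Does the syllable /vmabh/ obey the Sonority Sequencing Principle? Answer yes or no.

Onset: /v/ is a voiced fricative (sonority 4), /m/ is a nasal (sonority 5); then the nucleus /a/ (sonority 9).
Onset profile 4-5-9 — rises to the nucleus.
Coda: /b/ is a voiced stop (sonority 2), /h/ is a voiceless fricative (sonority 3).
Coda profile 9-2-3 — does not fall throughout.

no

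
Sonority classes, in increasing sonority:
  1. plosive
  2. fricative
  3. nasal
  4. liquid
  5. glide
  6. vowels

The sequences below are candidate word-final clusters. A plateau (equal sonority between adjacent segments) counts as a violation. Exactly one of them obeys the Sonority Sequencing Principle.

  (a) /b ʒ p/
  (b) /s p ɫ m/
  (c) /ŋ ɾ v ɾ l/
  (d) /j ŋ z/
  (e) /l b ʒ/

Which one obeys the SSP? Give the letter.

(a) 1-2-1 → violates
(b) 2-1-4-3 → violates
(c) 3-4-2-4-4 → violates
(d) 5-3-2 → obeys
(e) 4-1-2 → violates

d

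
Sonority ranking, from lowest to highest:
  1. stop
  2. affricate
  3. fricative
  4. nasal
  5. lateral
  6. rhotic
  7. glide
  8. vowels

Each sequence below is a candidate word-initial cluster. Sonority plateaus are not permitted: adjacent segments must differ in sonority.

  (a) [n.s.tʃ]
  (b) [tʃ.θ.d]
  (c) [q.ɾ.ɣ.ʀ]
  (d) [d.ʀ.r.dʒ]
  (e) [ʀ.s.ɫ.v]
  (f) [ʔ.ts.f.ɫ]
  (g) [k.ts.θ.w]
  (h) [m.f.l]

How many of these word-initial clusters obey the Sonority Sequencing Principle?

(a) [n.s.tʃ]: profile 4-3-2 — violates.
(b) [tʃ.θ.d]: profile 2-3-1 — violates.
(c) [q.ɾ.ɣ.ʀ]: profile 1-6-3-6 — violates.
(d) [d.ʀ.r.dʒ]: profile 1-6-6-2 — violates.
(e) [ʀ.s.ɫ.v]: profile 6-3-5-3 — violates.
(f) [ʔ.ts.f.ɫ]: profile 1-2-3-5 — obeys.
(g) [k.ts.θ.w]: profile 1-2-3-7 — obeys.
(h) [m.f.l]: profile 4-3-5 — violates.

2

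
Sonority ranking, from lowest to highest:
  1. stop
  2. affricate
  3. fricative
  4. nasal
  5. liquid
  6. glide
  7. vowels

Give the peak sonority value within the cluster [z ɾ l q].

5

/z/: fricative = 3.
/ɾ/: liquid = 5.
/l/: liquid = 5.
/q/: stop = 1.
The maximum is 5.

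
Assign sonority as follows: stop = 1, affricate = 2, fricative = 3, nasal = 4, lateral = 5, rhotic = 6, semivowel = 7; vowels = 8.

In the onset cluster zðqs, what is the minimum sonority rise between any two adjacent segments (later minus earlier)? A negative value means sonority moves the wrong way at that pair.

-2

/z/ is a fricative (sonority 3).
/ð/ is a fricative (sonority 3).
/q/ is a stop (sonority 1).
/s/ is a fricative (sonority 3).
/z/→/ð/: change +0.
/ð/→/q/: change -2.
/q/→/s/: change +2.
Minimum = -2.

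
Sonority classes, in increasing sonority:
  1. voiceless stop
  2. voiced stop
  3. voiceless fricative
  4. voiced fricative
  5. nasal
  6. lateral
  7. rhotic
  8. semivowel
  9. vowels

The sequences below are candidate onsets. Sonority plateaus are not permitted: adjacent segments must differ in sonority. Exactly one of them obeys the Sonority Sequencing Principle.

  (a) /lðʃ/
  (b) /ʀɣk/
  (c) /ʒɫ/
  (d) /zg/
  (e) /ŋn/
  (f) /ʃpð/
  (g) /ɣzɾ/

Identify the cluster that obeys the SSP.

(a) /lðʃ/: profile 6-4-3 — violates.
(b) /ʀɣk/: profile 7-4-1 — violates.
(c) /ʒɫ/: profile 4-6 — obeys.
(d) /zg/: profile 4-2 — violates.
(e) /ŋn/: profile 5-5 — violates.
(f) /ʃpð/: profile 3-1-4 — violates.
(g) /ɣzɾ/: profile 4-4-7 — violates.

c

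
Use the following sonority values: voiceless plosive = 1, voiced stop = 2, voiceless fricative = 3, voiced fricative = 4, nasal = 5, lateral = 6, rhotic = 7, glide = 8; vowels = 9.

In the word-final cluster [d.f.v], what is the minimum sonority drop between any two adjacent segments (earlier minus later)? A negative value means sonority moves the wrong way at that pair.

/d/ is a voiced stop (sonority 2).
/f/ is a voiceless fricative (sonority 3).
/v/ is a voiced fricative (sonority 4).
/d/→/f/: change -1.
/f/→/v/: change -1.
Minimum = -1.

-1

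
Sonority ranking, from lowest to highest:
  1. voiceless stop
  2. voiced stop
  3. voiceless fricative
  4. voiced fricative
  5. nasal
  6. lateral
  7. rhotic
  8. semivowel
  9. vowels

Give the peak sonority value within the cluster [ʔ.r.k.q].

/ʔ/ — voiceless stop, sonority 1.
/r/ — rhotic, sonority 7.
/k/ — voiceless stop, sonority 1.
/q/ — voiceless stop, sonority 1.
The maximum is 7.

7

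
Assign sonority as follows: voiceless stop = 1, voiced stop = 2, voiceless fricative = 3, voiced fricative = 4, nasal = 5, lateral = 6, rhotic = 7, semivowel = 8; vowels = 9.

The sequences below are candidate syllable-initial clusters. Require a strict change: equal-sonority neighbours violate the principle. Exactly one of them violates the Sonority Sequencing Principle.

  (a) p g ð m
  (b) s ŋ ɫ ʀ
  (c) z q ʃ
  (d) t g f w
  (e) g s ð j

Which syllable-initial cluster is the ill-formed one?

(a) sonority 1-2-4-5: well-formed.
(b) sonority 3-5-6-7: well-formed.
(c) sonority 4-1-3: ill-formed.
(d) sonority 1-2-3-8: well-formed.
(e) sonority 2-3-4-8: well-formed.

c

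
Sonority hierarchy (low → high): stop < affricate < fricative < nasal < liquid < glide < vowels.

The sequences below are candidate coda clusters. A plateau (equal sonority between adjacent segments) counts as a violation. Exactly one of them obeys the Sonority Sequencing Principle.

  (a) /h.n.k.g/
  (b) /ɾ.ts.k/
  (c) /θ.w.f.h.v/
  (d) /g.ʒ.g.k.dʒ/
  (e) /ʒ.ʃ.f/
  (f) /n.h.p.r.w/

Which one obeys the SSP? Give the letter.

b

(a) 3-4-1-1 → violates
(b) 5-2-1 → obeys
(c) 3-6-3-3-3 → violates
(d) 1-3-1-1-2 → violates
(e) 3-3-3 → violates
(f) 4-3-1-5-6 → violates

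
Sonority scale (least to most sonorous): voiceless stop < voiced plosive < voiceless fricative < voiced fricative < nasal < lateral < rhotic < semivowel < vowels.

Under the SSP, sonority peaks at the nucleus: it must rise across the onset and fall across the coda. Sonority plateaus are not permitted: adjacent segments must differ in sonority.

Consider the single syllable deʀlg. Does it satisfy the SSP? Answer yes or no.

yes

Onset: /d/ is a voiced plosive (sonority 2); then the nucleus /e/ (sonority 9).
Onset profile 2-9 — rises to the nucleus.
Coda: /ʀ/ is a rhotic (sonority 7), /l/ is a lateral (sonority 6), /g/ is a voiced plosive (sonority 2).
Coda profile 9-7-6-2 — falls from the nucleus.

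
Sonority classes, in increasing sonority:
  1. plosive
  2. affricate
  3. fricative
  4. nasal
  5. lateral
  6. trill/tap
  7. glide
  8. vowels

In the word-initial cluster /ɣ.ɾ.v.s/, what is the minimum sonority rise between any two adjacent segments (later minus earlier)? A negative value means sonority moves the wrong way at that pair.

-3

/ɣ/: fricative = 3.
/ɾ/: trill/tap = 6.
/v/: fricative = 3.
/s/: fricative = 3.
/ɣ/→/ɾ/: change +3.
/ɾ/→/v/: change -3.
/v/→/s/: change +0.
Minimum = -3.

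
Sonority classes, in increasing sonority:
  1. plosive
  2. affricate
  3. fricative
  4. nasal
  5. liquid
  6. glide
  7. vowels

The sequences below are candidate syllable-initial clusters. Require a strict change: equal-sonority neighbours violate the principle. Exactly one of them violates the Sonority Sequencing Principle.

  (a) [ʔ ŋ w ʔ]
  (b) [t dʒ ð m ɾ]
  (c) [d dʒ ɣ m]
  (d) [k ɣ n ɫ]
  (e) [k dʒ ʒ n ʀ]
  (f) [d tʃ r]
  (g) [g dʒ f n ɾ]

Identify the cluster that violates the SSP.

a

(a) sonority 1-4-6-1: ill-formed.
(b) sonority 1-2-3-4-5: well-formed.
(c) sonority 1-2-3-4: well-formed.
(d) sonority 1-3-4-5: well-formed.
(e) sonority 1-2-3-4-5: well-formed.
(f) sonority 1-2-5: well-formed.
(g) sonority 1-2-3-4-5: well-formed.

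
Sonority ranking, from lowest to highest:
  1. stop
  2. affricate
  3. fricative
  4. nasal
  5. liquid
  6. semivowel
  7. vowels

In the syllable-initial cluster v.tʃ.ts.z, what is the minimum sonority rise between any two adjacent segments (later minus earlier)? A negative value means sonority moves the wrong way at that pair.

/v/: fricative = 3.
/tʃ/: affricate = 2.
/ts/: affricate = 2.
/z/: fricative = 3.
/v/→/tʃ/: change -1.
/tʃ/→/ts/: change +0.
/ts/→/z/: change +1.
Minimum = -1.

-1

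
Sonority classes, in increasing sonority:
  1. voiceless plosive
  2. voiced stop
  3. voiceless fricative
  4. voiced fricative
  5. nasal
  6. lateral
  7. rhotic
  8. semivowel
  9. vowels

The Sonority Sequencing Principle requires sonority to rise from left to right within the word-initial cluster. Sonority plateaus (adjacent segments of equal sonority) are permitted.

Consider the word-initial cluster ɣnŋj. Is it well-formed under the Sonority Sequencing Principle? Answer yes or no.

yes

/ɣ/ — voiced fricative, sonority 4.
/n/ — nasal, sonority 5.
/ŋ/ — nasal, sonority 5.
/j/ — semivowel, sonority 8.
The profile 4-5-5-8 is non-decreasing (plateaus allowed), so the word-initial cluster satisfies the SSP.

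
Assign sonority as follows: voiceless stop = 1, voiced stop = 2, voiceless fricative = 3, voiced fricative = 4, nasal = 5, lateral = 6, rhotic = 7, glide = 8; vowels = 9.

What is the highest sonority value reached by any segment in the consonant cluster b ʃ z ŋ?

/b/ — voiced stop, sonority 2.
/ʃ/ — voiceless fricative, sonority 3.
/z/ — voiced fricative, sonority 4.
/ŋ/ — nasal, sonority 5.
The maximum is 5.

5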